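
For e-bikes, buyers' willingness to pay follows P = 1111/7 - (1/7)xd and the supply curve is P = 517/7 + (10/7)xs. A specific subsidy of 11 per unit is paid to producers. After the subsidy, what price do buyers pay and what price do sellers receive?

Buyers pay 150; sellers receive 161

Pre-subsidy: 1111/7 - (1/7)x = 517/7 + (10/7)x gives x* = 54 and P* = 151.
With the subsidy, sellers receive Ps = Pb + 11 for each unit, where Pb is the price buyers pay.
On the curves, Pb = 1111/7 - (1/7)x and Ps = 517/7 + (10/7)x; the wedge Ps − Pb = 11 gives 517/7 + (10/7)x − (1111/7 - (1/7)x) = 11, so x' = 61.
Then Pb = 1111/7 − (1/7)·61 = 150 and Ps = 517/7 + (10/7)·61 = 161.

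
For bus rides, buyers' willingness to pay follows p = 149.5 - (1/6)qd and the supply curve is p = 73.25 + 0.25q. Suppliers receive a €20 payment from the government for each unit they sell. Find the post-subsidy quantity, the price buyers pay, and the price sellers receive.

q' = 231; buyers pay €111; sellers receive €131

Pre-subsidy: 149.5 - (1/6)q = 73.25 + 0.25q gives q* = 183 and p* = 119.
With the subsidy, sellers receive ps = pb + 20 for each unit, where pb is the price buyers pay.
On the curves, pb = 149.5 - (1/6)q and ps = 73.25 + 0.25q; the wedge ps − pb = 20 gives 73.25 + 0.25q − (149.5 - (1/6)q) = 20, so q' = 231.
Then pb = 149.5 − (1/6)·231 = 111 and ps = 73.25 + 0.25·231 = 131.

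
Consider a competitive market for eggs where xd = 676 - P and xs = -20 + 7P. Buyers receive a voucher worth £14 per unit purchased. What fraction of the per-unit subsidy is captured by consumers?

Consumer share = 0.875

Pre-subsidy: 676 - P = -20 + 7P gives P* = 87, x* = 589.
With the rebate, buyers effectively pay Pb = Ps − 14, where Ps is the price sellers receive.
Demand in terms of Ps becomes xd = 676 − 1(Ps − 14) = 690 - Ps. Setting this equal to supply: 690 - Ps = -20 + 7Ps, so Ps = 88.75.
Buyers pay Pb = 88.75 − 14 = 74.75; x' = -20 + 7·88.75 = 601.25.
Buyers' price falls by P* − Pb = 87 − 74.75 = 12.25; sellers' price rises by Ps − P* = 88.75 − 87 = 1.75.
So consumers capture 12.25/14 = 0.875 of each unit of subsidy.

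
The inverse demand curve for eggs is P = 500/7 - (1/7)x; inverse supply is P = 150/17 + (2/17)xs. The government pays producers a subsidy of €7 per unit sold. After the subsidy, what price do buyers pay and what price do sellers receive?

Buyers pay 1031/31; sellers receive 1248/31

Pre-subsidy: 500/7 - (1/7)x = 150/17 + (2/17)x gives x* = 7450/31 and P* = 1150/31.
With the subsidy, sellers receive Ps = Pb + 7 for each unit, where Pb is the price buyers pay.
On the curves, Pb = 500/7 - (1/7)x and Ps = 150/17 + (2/17)x; the wedge Ps − Pb = 7 gives 150/17 + (2/17)x − (500/7 - (1/7)x) = 7, so x' = 8283/31.
Then Pb = 500/7 − (1/7)·(8283/31) = 1031/31 and Ps = 150/17 + (2/17)·(8283/31) = 1248/31.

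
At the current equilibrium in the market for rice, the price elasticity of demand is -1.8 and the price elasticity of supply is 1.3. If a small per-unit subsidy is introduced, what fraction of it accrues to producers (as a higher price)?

Producer share = 18/31

For a small subsidy around the equilibrium, the benefit split depends on the relative slopes, which at a point are proportional to the elasticities.
Buyer share = εs/(εs + |εd|) = 1.3/(1.3 + 1.8) = 13/31; seller share = |εd|/(εs + |εd|) = 18/31.
So producers capture 18/31 of the subsidy.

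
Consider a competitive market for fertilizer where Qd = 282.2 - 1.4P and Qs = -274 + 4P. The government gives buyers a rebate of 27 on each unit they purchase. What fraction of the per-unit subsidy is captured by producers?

Pre-subsidy: 282.2 - 1.4P = -274 + 4P gives P* = 103, Q* = 138.
With the rebate, buyers effectively pay Pb = Ps − 27, where Ps is the price sellers receive.
Demand in terms of Ps becomes Qd = 282.2 − 1.4(Ps − 27) = 320 - 1.4Ps. Setting this equal to supply: 320 - 1.4Ps = -274 + 4Ps, so Ps = 110.
Buyers pay Pb = 110 − 27 = 83; Q' = -274 + 4·110 = 166.
Buyers' price falls by P* − Pb = 103 − 83 = 20; sellers' price rises by Ps − P* = 110 − 103 = 7.
So producers capture 7/27 = 7/27 of each unit of subsidy.

Producer share = 7/27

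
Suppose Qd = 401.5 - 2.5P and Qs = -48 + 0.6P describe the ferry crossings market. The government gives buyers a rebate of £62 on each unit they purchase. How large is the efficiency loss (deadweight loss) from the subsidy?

Deadweight loss = £930

Pre-subsidy: 401.5 - 2.5P = -48 + 0.6P gives P* = 145, Q* = 39.
With the rebate, buyers effectively pay Pb = Ps − 62, where Ps is the price sellers receive.
Demand in terms of Ps becomes Qd = 401.5 − 2.5(Ps − 62) = 556.5 - 2.5Ps. Setting this equal to supply: 556.5 - 2.5Ps = -48 + 0.6Ps, so Ps = 195.
Buyers pay Pb = 195 − 62 = 133; Q' = -48 + 0.6·195 = 69.
The subsidy expands output by 69 − 39 = 30 past the efficient level; on those units the gap between marginal cost and willingness to pay runs from 0 up to 62.
DWL = ½ × 62 × 30 = 930.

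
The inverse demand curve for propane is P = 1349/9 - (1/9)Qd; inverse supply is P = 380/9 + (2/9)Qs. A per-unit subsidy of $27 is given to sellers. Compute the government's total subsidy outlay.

Pre-subsidy: 1349/9 - (1/9)Q = 380/9 + (2/9)Q gives Q* = 323 and P* = 114.
With the subsidy, sellers receive Ps = Pb + 27 for each unit, where Pb is the price buyers pay.
On the curves, Pb = 1349/9 - (1/9)Q and Ps = 380/9 + (2/9)Q; the wedge Ps − Pb = 27 gives 380/9 + (2/9)Q − (1349/9 - (1/9)Q) = 27, so Q' = 404.
Then Pb = 1349/9 − (1/9)·404 = 105 and Ps = 380/9 + (2/9)·404 = 132.
Government outlay = subsidy × quantity = 27 × 404 = 10908.

Government cost = $10908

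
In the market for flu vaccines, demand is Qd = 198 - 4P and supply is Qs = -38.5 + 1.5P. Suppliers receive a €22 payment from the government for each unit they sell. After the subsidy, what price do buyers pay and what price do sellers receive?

Pre-subsidy: 198 - 4P = -38.5 + 1.5P gives P* = 43, Q* = 26.
With the subsidy, sellers receive Ps = Pb + 22 for each unit, where Pb is the price buyers pay.
Supply in terms of Pb becomes Qs = -38.5 + 1.5(Pb + 22) = -5.5 + 1.5Pb. Setting this equal to demand: 198 - 4Pb = -5.5 + 1.5Pb, so Pb = 37.
Sellers receive Ps = 37 + 22 = 59; Q' = 198 − 4·37 = 50.

Buyers pay €37; sellers receive €59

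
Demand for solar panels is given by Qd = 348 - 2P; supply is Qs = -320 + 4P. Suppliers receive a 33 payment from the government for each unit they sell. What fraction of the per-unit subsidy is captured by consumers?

Consumer share = 2/3

Pre-subsidy: 348 - 2P = -320 + 4P gives P* = 334/3, Q* = 376/3.
With the subsidy, sellers receive Ps = Pb + 33 for each unit, where Pb is the price buyers pay.
Supply in terms of Pb becomes Qs = -320 + 4(Pb + 33) = -188 + 4Pb. Setting this equal to demand: 348 - 2Pb = -188 + 4Pb, so Pb = 268/3.
Sellers receive Ps = 268/3 + 33 = 367/3; Q' = 348 − 2·(268/3) = 508/3.
Buyers' price falls by P* − Pb = 334/3 − 268/3 = 22; sellers' price rises by Ps − P* = 367/3 − 334/3 = 11.
So consumers capture 22/33 = 2/3 of each unit of subsidy.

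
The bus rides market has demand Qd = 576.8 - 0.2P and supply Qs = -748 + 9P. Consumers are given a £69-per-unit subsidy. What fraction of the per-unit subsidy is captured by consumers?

Consumer share = 45/46

Pre-subsidy: 576.8 - 0.2P = -748 + 9P gives P* = 144, Q* = 548.
With the rebate, buyers effectively pay Pb = Ps − 69, where Ps is the price sellers receive.
Demand in terms of Ps becomes Qd = 576.8 − 0.2(Ps − 69) = 590.6 - 0.2Ps. Setting this equal to supply: 590.6 - 0.2Ps = -748 + 9Ps, so Ps = 145.5.
Buyers pay Pb = 145.5 − 69 = 76.5; Q' = -748 + 9·145.5 = 561.5.
Buyers' price falls by P* − Pb = 144 − 76.5 = 67.5; sellers' price rises by Ps − P* = 145.5 − 144 = 1.5.
So consumers capture 67.5/69 = 45/46 of each unit of subsidy.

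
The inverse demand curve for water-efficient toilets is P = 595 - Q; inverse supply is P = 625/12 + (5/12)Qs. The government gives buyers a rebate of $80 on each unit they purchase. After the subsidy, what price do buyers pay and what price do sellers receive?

Pre-subsidy: 595 - Q = 625/12 + (5/12)Q gives Q* = 6515/17 and P* = 3600/17.
With the rebate, buyers effectively pay Pb = Ps − 80, where Ps is the price sellers receive.
On the curves, Pb = 595 - Q and Ps = 625/12 + (5/12)Q; the wedge Ps − Pb = 80 gives 625/12 + (5/12)Q − (595 - Q) = 80, so Q' = 7475/17.
Then Pb = 595 − 1·(7475/17) = 2640/17 and Ps = 625/12 + (5/12)·(7475/17) = 4000/17.

Buyers pay 2640/17; sellers receive 4000/17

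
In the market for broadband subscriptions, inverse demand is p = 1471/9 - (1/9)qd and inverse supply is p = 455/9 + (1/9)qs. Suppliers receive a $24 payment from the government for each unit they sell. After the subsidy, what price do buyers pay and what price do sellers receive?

Buyers pay $95; sellers receive $119

Pre-subsidy: 1471/9 - (1/9)q = 455/9 + (1/9)q gives q* = 508 and p* = 107.
With the subsidy, sellers receive ps = pb + 24 for each unit, where pb is the price buyers pay.
On the curves, pb = 1471/9 - (1/9)q and ps = 455/9 + (1/9)q; the wedge ps − pb = 24 gives 455/9 + (1/9)q − (1471/9 - (1/9)q) = 24, so q' = 616.
Then pb = 1471/9 − (1/9)·616 = 95 and ps = 455/9 + (1/9)·616 = 119.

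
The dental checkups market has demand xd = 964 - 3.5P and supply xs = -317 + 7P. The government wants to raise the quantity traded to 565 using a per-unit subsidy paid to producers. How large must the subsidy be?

At x = 565, invert demand for the buyer price: Pb = (964 − 565)/3.5 = 114; invert supply for the seller price: Ps = (565 − (-317))/7 = 126.
The subsidy must fill the gap: s = Ps − Pb = 126 − 114 = 12.

Required subsidy s = 12 per unit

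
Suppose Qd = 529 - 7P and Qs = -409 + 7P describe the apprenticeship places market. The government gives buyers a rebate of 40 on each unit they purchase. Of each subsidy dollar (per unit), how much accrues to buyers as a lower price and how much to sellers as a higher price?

Pre-subsidy: 529 - 7P = -409 + 7P gives P* = 67, Q* = 60.
With the rebate, buyers effectively pay Pb = Ps − 40, where Ps is the price sellers receive.
Demand in terms of Ps becomes Qd = 529 − 7(Ps − 40) = 809 - 7Ps. Setting this equal to supply: 809 - 7Ps = -409 + 7Ps, so Ps = 87.
Buyers pay Pb = 87 − 40 = 47; Q' = -409 + 7·87 = 200.
Buyers' price falls by P* − Pb = 67 − 47 = 20; sellers' price rises by Ps − P* = 87 − 67 = 20.

Buyers gain 20 per unit; sellers gain 20 per unit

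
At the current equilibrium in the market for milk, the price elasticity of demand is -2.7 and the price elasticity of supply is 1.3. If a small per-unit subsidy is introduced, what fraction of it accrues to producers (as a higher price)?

For a small subsidy around the equilibrium, the benefit split depends on the relative slopes, which at a point are proportional to the elasticities.
Buyer share = εs/(εs + |εd|) = 1.3/(1.3 + 2.7) = 0.325; seller share = |εd|/(εs + |εd|) = 0.675.
So producers capture 0.675 of the subsidy.

Producer share = 0.675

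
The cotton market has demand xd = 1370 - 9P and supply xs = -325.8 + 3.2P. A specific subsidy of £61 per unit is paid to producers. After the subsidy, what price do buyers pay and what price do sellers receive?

Pre-subsidy: 1370 - 9P = -325.8 + 3.2P gives P* = 139, x* = 119.
With the subsidy, sellers receive Ps = Pb + 61 for each unit, where Pb is the price buyers pay.
Supply in terms of Pb becomes xs = -325.8 + 3.2(Pb + 61) = -130.6 + 3.2Pb. Setting this equal to demand: 1370 - 9Pb = -130.6 + 3.2Pb, so Pb = 123.
Sellers receive Ps = 123 + 61 = 184; x' = 1370 − 9·123 = 263.

Buyers pay £123; sellers receive £184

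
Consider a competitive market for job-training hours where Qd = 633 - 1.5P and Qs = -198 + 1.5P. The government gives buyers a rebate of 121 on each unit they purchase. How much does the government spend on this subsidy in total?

Government cost = 37298.25

Pre-subsidy: 633 - 1.5P = -198 + 1.5P gives P* = 277, Q* = 217.5.
With the rebate, buyers effectively pay Pb = Ps − 121, where Ps is the price sellers receive.
Demand in terms of Ps becomes Qd = 633 − 1.5(Ps − 121) = 814.5 - 1.5Ps. Setting this equal to supply: 814.5 - 1.5Ps = -198 + 1.5Ps, so Ps = 337.5.
Buyers pay Pb = 337.5 − 121 = 216.5; Q' = -198 + 1.5·337.5 = 308.25.
Government outlay = subsidy × quantity = 121 × 308.25 = 37298.25.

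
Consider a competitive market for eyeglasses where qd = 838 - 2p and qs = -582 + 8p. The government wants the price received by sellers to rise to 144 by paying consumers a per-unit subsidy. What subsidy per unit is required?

At a seller price of 144, quantity supplied is -582 + 8·144 = 570.
Buyers absorb 570 only when they pay pb with 838 − 2·pb = 570, i.e. pb = 134.
s = ps − pb = 144 − 134 = 10.

Required subsidy s = 10 per unit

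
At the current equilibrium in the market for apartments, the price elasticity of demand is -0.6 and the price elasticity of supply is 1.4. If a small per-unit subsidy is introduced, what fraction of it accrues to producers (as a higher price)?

For a small subsidy around the equilibrium, the benefit split depends on the relative slopes, which at a point are proportional to the elasticities.
Buyer share = εs/(εs + |εd|) = 1.4/(1.4 + 0.6) = 0.7; seller share = |εd|/(εs + |εd|) = 0.3.
So producers capture 0.3 of the subsidy.

Producer share = 0.3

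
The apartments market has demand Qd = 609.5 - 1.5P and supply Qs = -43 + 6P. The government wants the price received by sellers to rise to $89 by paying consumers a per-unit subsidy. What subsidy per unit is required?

Required subsidy s = $10 per unit

At a seller price of 89, quantity supplied is -43 + 6·89 = 491.
Buyers absorb 491 only when they pay Pb with 609.5 − 1.5·Pb = 491, i.e. Pb = 79.
s = Ps − Pb = 89 − 79 = 10.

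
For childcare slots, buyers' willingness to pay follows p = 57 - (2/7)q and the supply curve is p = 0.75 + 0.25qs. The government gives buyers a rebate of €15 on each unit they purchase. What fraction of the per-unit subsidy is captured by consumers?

Pre-subsidy: 57 - (2/7)q = 0.75 + 0.25q gives q* = 105 and p* = 27.
With the rebate, buyers effectively pay pb = ps − 15, where ps is the price sellers receive.
On the curves, pb = 57 - (2/7)q and ps = 0.75 + 0.25q; the wedge ps − pb = 15 gives 0.75 + 0.25q − (57 - (2/7)q) = 15, so q' = 133.
Then pb = 57 − (2/7)·133 = 19 and ps = 0.75 + 0.25·133 = 34.
Buyers' price falls by p* − pb = 27 − 19 = 8; sellers' price rises by ps − p* = 34 − 27 = 7.
So consumers capture 8/15 = 8/15 of each unit of subsidy.

Consumer share = 8/15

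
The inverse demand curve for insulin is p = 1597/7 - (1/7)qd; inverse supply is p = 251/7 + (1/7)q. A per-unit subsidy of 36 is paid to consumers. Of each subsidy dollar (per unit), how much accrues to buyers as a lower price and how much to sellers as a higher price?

Buyers gain 18 per unit; sellers gain 18 per unit

Pre-subsidy: 1597/7 - (1/7)q = 251/7 + (1/7)q gives q* = 673 and p* = 132.
With the rebate, buyers effectively pay pb = ps − 36, where ps is the price sellers receive.
On the curves, pb = 1597/7 - (1/7)q and ps = 251/7 + (1/7)q; the wedge ps − pb = 36 gives 251/7 + (1/7)q − (1597/7 - (1/7)q) = 36, so q' = 799.
Then pb = 1597/7 − (1/7)·799 = 114 and ps = 251/7 + (1/7)·799 = 150.
Buyers' price falls by p* − pb = 132 − 114 = 18; sellers' price rises by ps − p* = 150 − 132 = 18.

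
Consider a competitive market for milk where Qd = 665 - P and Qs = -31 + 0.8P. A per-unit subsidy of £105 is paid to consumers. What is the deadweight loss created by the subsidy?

Deadweight loss = £2450

Pre-subsidy: 665 - P = -31 + 0.8P gives P* = 1160/3, Q* = 835/3.
With the rebate, buyers effectively pay Pb = Ps − 105, where Ps is the price sellers receive.
Demand in terms of Ps becomes Qd = 665 − 1(Ps − 105) = 770 - Ps. Setting this equal to supply: 770 - Ps = -31 + 0.8Ps, so Ps = 445.
Buyers pay Pb = 445 − 105 = 340; Q' = -31 + 0.8·445 = 325.
The subsidy expands output by 325 − 835/3 = 140/3 past the efficient level; on those units the gap between marginal cost and willingness to pay runs from 0 up to 105.
DWL = ½ × 105 × 140/3 = 2450.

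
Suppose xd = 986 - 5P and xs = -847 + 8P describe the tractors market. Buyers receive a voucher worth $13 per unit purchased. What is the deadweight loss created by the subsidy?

Deadweight loss = $260

Pre-subsidy: 986 - 5P = -847 + 8P gives P* = 141, x* = 281.
With the rebate, buyers effectively pay Pb = Ps − 13, where Ps is the price sellers receive.
Demand in terms of Ps becomes xd = 986 − 5(Ps − 13) = 1051 - 5Ps. Setting this equal to supply: 1051 - 5Ps = -847 + 8Ps, so Ps = 146.
Buyers pay Pb = 146 − 13 = 133; x' = -847 + 8·146 = 321.
The subsidy expands output by 321 − 281 = 40 past the efficient level; on those units the gap between marginal cost and willingness to pay runs from 0 up to 13.
DWL = ½ × 13 × 40 = 260.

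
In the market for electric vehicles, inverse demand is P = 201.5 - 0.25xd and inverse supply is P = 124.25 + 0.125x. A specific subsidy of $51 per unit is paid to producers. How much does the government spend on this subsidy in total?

Government cost = $17442

Pre-subsidy: 201.5 - 0.25x = 124.25 + 0.125x gives x* = 206 and P* = 150.
With the subsidy, sellers receive Ps = Pb + 51 for each unit, where Pb is the price buyers pay.
On the curves, Pb = 201.5 - 0.25x and Ps = 124.25 + 0.125x; the wedge Ps − Pb = 51 gives 124.25 + 0.125x − (201.5 - 0.25x) = 51, so x' = 342.
Then Pb = 201.5 − 0.25·342 = 116 and Ps = 124.25 + 0.125·342 = 167.
Government outlay = subsidy × quantity = 51 × 342 = 17442.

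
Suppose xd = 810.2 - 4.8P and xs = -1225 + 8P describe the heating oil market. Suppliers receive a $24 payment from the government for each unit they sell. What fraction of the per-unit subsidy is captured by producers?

Producer share = 0.375

Pre-subsidy: 810.2 - 4.8P = -1225 + 8P gives P* = 159, x* = 47.
With the subsidy, sellers receive Ps = Pb + 24 for each unit, where Pb is the price buyers pay.
Supply in terms of Pb becomes xs = -1225 + 8(Pb + 24) = -1033 + 8Pb. Setting this equal to demand: 810.2 - 4.8Pb = -1033 + 8Pb, so Pb = 144.
Sellers receive Ps = 144 + 24 = 168; x' = 810.2 − 4.8·144 = 119.
Buyers' price falls by P* − Pb = 159 − 144 = 15; sellers' price rises by Ps − P* = 168 − 159 = 9.
So producers capture 9/24 = 0.375 of each unit of subsidy.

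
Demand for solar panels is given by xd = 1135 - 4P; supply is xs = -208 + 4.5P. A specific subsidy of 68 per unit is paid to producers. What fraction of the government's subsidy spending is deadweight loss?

DWL / government spending = 72/647

Pre-subsidy: 1135 - 4P = -208 + 4.5P gives P* = 158, x* = 503.
With the subsidy, sellers receive Ps = Pb + 68 for each unit, where Pb is the price buyers pay.
Supply in terms of Pb becomes xs = -208 + 4.5(Pb + 68) = 98 + 4.5Pb. Setting this equal to demand: 1135 - 4Pb = 98 + 4.5Pb, so Pb = 122.
Sellers receive Ps = 122 + 68 = 190; x' = 1135 − 4·122 = 647.
ΔCS = ½(503 + 647)(158 − 122) = 20700; ΔPS = ½(503 + 647)(190 − 158) = 18400.
Government spending = 68 × 647 = 43996.
DWL = ½ × 68 × (647 − 503) = 4896; fraction = 4896 / 43996 = 72/647.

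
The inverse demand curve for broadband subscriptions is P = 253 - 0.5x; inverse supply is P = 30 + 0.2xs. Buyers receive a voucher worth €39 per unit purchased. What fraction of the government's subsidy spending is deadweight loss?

DWL / government spending = 39/524

Pre-subsidy: 253 - 0.5x = 30 + 0.2x gives x* = 2230/7 and P* = 656/7.
With the rebate, buyers effectively pay Pb = Ps − 39, where Ps is the price sellers receive.
On the curves, Pb = 253 - 0.5x and Ps = 30 + 0.2x; the wedge Ps − Pb = 39 gives 30 + 0.2x − (253 - 0.5x) = 39, so x' = 2620/7.
Then Pb = 253 − 0.5·(2620/7) = 461/7 and Ps = 30 + 0.2·(2620/7) = 734/7.
ΔCS = ½(2230/7 + 2620/7)(656/7 − 461/7) = 472875/49; ΔPS = ½(2230/7 + 2620/7)(734/7 − 656/7) = 189150/49.
Government spending = 39 × 2620/7 = 102180/7.
DWL = ½ × 39 × (2620/7 − 2230/7) = 7605/7; fraction = (7605/7) / (102180/7) = 39/524.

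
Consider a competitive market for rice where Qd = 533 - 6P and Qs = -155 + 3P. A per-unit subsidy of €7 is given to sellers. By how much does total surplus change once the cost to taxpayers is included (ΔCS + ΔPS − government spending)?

Net change in total surplus = -€49

Pre-subsidy: 533 - 6P = -155 + 3P gives P* = 688/9, Q* = 223/3.
With the subsidy, sellers receive Ps = Pb + 7 for each unit, where Pb is the price buyers pay.
Supply in terms of Pb becomes Qs = -155 + 3(Pb + 7) = -134 + 3Pb. Setting this equal to demand: 533 - 6Pb = -134 + 3Pb, so Pb = 667/9.
Sellers receive Ps = 667/9 + 7 = 730/9; Q' = 533 − 6·(667/9) = 265/3.
ΔCS = ½(223/3 + 265/3)(688/9 − 667/9) = 1708/9; ΔPS = ½(223/3 + 265/3)(730/9 − 688/9) = 3416/9.
Government spending = 7 × 265/3 = 1855/3.
Net change = 1708/9 + 3416/9 − 1855/3 = -49. The loss equals the DWL triangle ½·7·14.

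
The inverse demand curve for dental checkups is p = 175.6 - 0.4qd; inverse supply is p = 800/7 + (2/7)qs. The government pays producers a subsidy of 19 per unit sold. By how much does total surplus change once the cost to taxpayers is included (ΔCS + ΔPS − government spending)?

Pre-subsidy: 175.6 - 0.4q = 800/7 + (2/7)q gives q* = 1073/12 and p* = 839/6.
With the subsidy, sellers receive ps = pb + 19 for each unit, where pb is the price buyers pay.
On the curves, pb = 175.6 - 0.4q and ps = 800/7 + (2/7)q; the wedge ps − pb = 19 gives 800/7 + (2/7)q − (175.6 - 0.4q) = 19, so q' = 117.125.
Then pb = 175.6 − 0.4·117.125 = 128.75 and ps = 800/7 + (2/7)·117.125 = 147.75.
ΔCS = ½(1073/12 + 117.125)(839/6 − 128.75) = 659281/576; ΔPS = ½(1073/12 + 117.125)(147.75 − 839/6) = 470915/576.
Government spending = 19 × 117.125 = 2225.375.
Net change = 659281/576 + 470915/576 − 2225.375 = -12635/48. The loss equals the DWL triangle ½·19·665/24.

Net change in total surplus = -12635/48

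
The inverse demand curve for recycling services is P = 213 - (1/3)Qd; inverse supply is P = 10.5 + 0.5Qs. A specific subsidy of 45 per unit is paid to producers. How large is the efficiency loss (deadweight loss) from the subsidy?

Deadweight loss = 1215

Pre-subsidy: 213 - (1/3)Q = 10.5 + 0.5Q gives Q* = 243 and P* = 132.
With the subsidy, sellers receive Ps = Pb + 45 for each unit, where Pb is the price buyers pay.
On the curves, Pb = 213 - (1/3)Q and Ps = 10.5 + 0.5Q; the wedge Ps − Pb = 45 gives 10.5 + 0.5Q − (213 - (1/3)Q) = 45, so Q' = 297.
Then Pb = 213 − (1/3)·297 = 114 and Ps = 10.5 + 0.5·297 = 159.
The subsidy expands output by 297 − 243 = 54 past the efficient level; on those units the gap between marginal cost and willingness to pay runs from 0 up to 45.
DWL = ½ × 45 × 54 = 1215.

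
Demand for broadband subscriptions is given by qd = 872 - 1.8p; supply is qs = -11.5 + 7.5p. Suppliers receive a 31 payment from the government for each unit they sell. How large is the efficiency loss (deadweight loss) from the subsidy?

Pre-subsidy: 872 - 1.8p = -11.5 + 7.5p gives p* = 95, q* = 701.
With the subsidy, sellers receive ps = pb + 31 for each unit, where pb is the price buyers pay.
Supply in terms of pb becomes qs = -11.5 + 7.5(pb + 31) = 221 + 7.5pb. Setting this equal to demand: 872 - 1.8pb = 221 + 7.5pb, so pb = 70.
Sellers receive ps = 70 + 31 = 101; q' = 872 − 1.8·70 = 746.
The subsidy expands output by 746 − 701 = 45 past the efficient level; on those units the gap between marginal cost and willingness to pay runs from 0 up to 31.
DWL = ½ × 31 × 45 = 697.5.

Deadweight loss = 697.5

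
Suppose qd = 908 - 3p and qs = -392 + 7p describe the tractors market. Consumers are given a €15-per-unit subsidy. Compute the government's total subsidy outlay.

Government cost = €8242.5

Pre-subsidy: 908 - 3p = -392 + 7p gives p* = 130, q* = 518.
With the rebate, buyers effectively pay pb = ps − 15, where ps is the price sellers receive.
Demand in terms of ps becomes qd = 908 − 3(ps − 15) = 953 - 3ps. Setting this equal to supply: 953 - 3ps = -392 + 7ps, so ps = 134.5.
Buyers pay pb = 134.5 − 15 = 119.5; q' = -392 + 7·134.5 = 549.5.
Government outlay = subsidy × quantity = 15 × 549.5 = 8242.5.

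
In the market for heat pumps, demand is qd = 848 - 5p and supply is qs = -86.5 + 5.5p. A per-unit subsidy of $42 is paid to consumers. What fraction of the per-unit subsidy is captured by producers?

Producer share = 10/21

Pre-subsidy: 848 - 5p = -86.5 + 5.5p gives p* = 89, q* = 403.
With the rebate, buyers effectively pay pb = ps − 42, where ps is the price sellers receive.
Demand in terms of ps becomes qd = 848 − 5(ps − 42) = 1058 - 5ps. Setting this equal to supply: 1058 - 5ps = -86.5 + 5.5ps, so ps = 109.
Buyers pay pb = 109 − 42 = 67; q' = -86.5 + 5.5·109 = 513.
Buyers' price falls by p* − pb = 89 − 67 = 22; sellers' price rises by ps − p* = 109 − 89 = 20.
So producers capture 20/42 = 10/21 of each unit of subsidy.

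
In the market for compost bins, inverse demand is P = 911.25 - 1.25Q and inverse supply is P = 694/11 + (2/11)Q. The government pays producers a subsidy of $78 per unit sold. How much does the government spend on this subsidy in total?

Pre-subsidy: 911.25 - 1.25Q = 694/11 + (2/11)Q gives Q* = 37319/63 and P* = 10760/63.
With the subsidy, sellers receive Ps = Pb + 78 for each unit, where Pb is the price buyers pay.
On the curves, Pb = 911.25 - 1.25Q and Ps = 694/11 + (2/11)Q; the wedge Ps − Pb = 78 gives 694/11 + (2/11)Q − (911.25 - 1.25Q) = 78, so Q' = 40751/63.
Then Pb = 911.25 − 1.25·(40751/63) = 6470/63 and Ps = 694/11 + (2/11)·(40751/63) = 11384/63.
Government outlay = subsidy × quantity = 78 × 40751/63 = 1059526/21.

Government cost = 1059526/21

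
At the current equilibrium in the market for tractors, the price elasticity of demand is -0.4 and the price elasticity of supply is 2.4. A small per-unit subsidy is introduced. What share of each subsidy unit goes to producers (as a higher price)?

For a small subsidy around the equilibrium, the benefit split depends on the relative slopes, which at a point are proportional to the elasticities.
Buyer share = εs/(εs + |εd|) = 2.4/(2.4 + 0.4) = 6/7; seller share = |εd|/(εs + |εd|) = 1/7.
So producers capture 1/7 of the subsidy.

Producer share = 1/7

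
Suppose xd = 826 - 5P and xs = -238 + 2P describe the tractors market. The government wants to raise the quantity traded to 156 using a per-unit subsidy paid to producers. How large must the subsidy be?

Required subsidy s = 63 per unit

At x = 156, invert demand for the buyer price: Pb = (826 − 156)/5 = 134; invert supply for the seller price: Ps = (156 − (-238))/2 = 197.
The subsidy must fill the gap: s = Ps − Pb = 197 − 134 = 63.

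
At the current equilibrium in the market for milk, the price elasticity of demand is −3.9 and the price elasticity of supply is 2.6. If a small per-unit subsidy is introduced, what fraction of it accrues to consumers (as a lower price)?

Consumer share = 0.4

For a small subsidy around the equilibrium, the benefit split depends on the relative slopes, which at a point are proportional to the elasticities.
Buyer share = εs/(εs + |εd|) = 2.6/(2.6 + 3.9) = 0.4; seller share = |εd|/(εs + |εd|) = 0.6.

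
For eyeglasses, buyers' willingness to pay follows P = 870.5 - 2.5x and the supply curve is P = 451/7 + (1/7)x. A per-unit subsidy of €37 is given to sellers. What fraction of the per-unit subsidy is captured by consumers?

Pre-subsidy: 870.5 - 2.5x = 451/7 + (1/7)x gives x* = 305 and P* = 108.
With the subsidy, sellers receive Ps = Pb + 37 for each unit, where Pb is the price buyers pay.
On the curves, Pb = 870.5 - 2.5x and Ps = 451/7 + (1/7)x; the wedge Ps − Pb = 37 gives 451/7 + (1/7)x − (870.5 - 2.5x) = 37, so x' = 319.
Then Pb = 870.5 − 2.5·319 = 73 and Ps = 451/7 + (1/7)·319 = 110.
Buyers' price falls by P* − Pb = 108 − 73 = 35; sellers' price rises by Ps − P* = 110 − 108 = 2.
So consumers capture 35/37 = 35/37 of each unit of subsidy.

Consumer share = 35/37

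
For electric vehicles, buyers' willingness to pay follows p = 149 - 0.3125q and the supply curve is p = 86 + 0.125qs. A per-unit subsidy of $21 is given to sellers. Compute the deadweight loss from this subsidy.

Deadweight loss = $504

Pre-subsidy: 149 - 0.3125q = 86 + 0.125q gives q* = 144 and p* = 104.
With the subsidy, sellers receive ps = pb + 21 for each unit, where pb is the price buyers pay.
On the curves, pb = 149 - 0.3125q and ps = 86 + 0.125q; the wedge ps − pb = 21 gives 86 + 0.125q − (149 - 0.3125q) = 21, so q' = 192.
Then pb = 149 − 0.3125·192 = 89 and ps = 86 + 0.125·192 = 110.
The subsidy expands output by 192 − 144 = 48 past the efficient level; on those units the gap between marginal cost and willingness to pay runs from 0 up to 21.
DWL = ½ × 21 × 48 = 504.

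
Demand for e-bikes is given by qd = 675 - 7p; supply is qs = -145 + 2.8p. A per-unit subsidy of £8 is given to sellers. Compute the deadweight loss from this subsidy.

Deadweight loss = £64

Pre-subsidy: 675 - 7p = -145 + 2.8p gives p* = 4100/49, q* = 625/7.
With the subsidy, sellers receive ps = pb + 8 for each unit, where pb is the price buyers pay.
Supply in terms of pb becomes qs = -145 + 2.8(pb + 8) = -122.6 + 2.8pb. Setting this equal to demand: 675 - 7pb = -122.6 + 2.8pb, so pb = 3988/49.
Sellers receive ps = 3988/49 + 8 = 4380/49; q' = 675 − 7·(3988/49) = 737/7.
The subsidy expands output by 737/7 − 625/7 = 16 past the efficient level; on those units the gap between marginal cost and willingness to pay runs from 0 up to 8.
DWL = ½ × 8 × 16 = 64.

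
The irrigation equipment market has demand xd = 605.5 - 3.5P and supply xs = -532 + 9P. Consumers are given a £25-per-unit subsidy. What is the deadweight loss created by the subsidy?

Pre-subsidy: 605.5 - 3.5P = -532 + 9P gives P* = 91, x* = 287.
With the rebate, buyers effectively pay Pb = Ps − 25, where Ps is the price sellers receive.
Demand in terms of Ps becomes xd = 605.5 − 3.5(Ps − 25) = 693 - 3.5Ps. Setting this equal to supply: 693 - 3.5Ps = -532 + 9Ps, so Ps = 98.
Buyers pay Pb = 98 − 25 = 73; x' = -532 + 9·98 = 350.
The subsidy expands output by 350 − 287 = 63 past the efficient level; on those units the gap between marginal cost and willingness to pay runs from 0 up to 25.
DWL = ½ × 25 × 63 = 787.5.

Deadweight loss = £787.5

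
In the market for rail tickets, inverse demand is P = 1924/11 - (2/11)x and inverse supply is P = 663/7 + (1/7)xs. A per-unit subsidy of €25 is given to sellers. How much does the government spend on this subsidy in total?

Government cost = €8100

Pre-subsidy: 1924/11 - (2/11)x = 663/7 + (1/7)x gives x* = 247 and P* = 130.
With the subsidy, sellers receive Ps = Pb + 25 for each unit, where Pb is the price buyers pay.
On the curves, Pb = 1924/11 - (2/11)x and Ps = 663/7 + (1/7)x; the wedge Ps − Pb = 25 gives 663/7 + (1/7)x − (1924/11 - (2/11)x) = 25, so x' = 324.
Then Pb = 1924/11 − (2/11)·324 = 116 and Ps = 663/7 + (1/7)·324 = 141.
Government outlay = subsidy × quantity = 25 × 324 = 8100.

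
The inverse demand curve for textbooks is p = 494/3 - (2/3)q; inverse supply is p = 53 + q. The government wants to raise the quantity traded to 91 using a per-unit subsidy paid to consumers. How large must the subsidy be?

At q = 91, from the demand curve buyers pay pb = 494/3 − (2/3)·91 = 104; from the supply curve sellers need ps = 53 + 1·91 = 144.
The subsidy must fill the gap: s = ps − pb = 144 − 104 = 40.

Required subsidy s = 40 per unit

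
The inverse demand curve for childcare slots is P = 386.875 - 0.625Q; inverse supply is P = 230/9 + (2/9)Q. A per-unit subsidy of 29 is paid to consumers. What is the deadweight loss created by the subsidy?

Deadweight loss = 30276/61

Pre-subsidy: 386.875 - 0.625Q = 230/9 + (2/9)Q gives Q* = 26015/61 and P* = 7340/61.
With the rebate, buyers effectively pay Pb = Ps − 29, where Ps is the price sellers receive.
On the curves, Pb = 386.875 - 0.625Q and Ps = 230/9 + (2/9)Q; the wedge Ps − Pb = 29 gives 230/9 + (2/9)Q − (386.875 - 0.625Q) = 29, so Q' = 28103/61.
Then Pb = 386.875 − 0.625·(28103/61) = 6035/61 and Ps = 230/9 + (2/9)·(28103/61) = 7804/61.
The subsidy expands output by 28103/61 − 26015/61 = 2088/61 past the efficient level; on those units the gap between marginal cost and willingness to pay runs from 0 up to 29.
DWL = ½ × 29 × 2088/61 = 30276/61.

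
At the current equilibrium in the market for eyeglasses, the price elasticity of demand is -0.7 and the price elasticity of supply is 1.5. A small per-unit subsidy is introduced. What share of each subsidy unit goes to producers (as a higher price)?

Producer share = 7/22

For a small subsidy around the equilibrium, the benefit split depends on the relative slopes, which at a point are proportional to the elasticities.
Buyer share = εs/(εs + |εd|) = 1.5/(1.5 + 0.7) = 15/22; seller share = |εd|/(εs + |εd|) = 7/22.
So producers capture 7/22 of the subsidy.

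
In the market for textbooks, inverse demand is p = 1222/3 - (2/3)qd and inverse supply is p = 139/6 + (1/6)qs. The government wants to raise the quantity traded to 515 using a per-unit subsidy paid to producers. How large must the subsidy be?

Required subsidy s = 45 per unit

At q = 515, from the demand curve buyers pay pb = 1222/3 − (2/3)·515 = 64; from the supply curve sellers need ps = 139/6 + (1/6)·515 = 109.
The subsidy must fill the gap: s = ps − pb = 109 − 64 = 45.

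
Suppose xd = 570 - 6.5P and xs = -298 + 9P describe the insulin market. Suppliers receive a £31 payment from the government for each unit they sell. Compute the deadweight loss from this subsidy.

Pre-subsidy: 570 - 6.5P = -298 + 9P gives P* = 56, x* = 206.
With the subsidy, sellers receive Ps = Pb + 31 for each unit, where Pb is the price buyers pay.
Supply in terms of Pb becomes xs = -298 + 9(Pb + 31) = -19 + 9Pb. Setting this equal to demand: 570 - 6.5Pb = -19 + 9Pb, so Pb = 38.
Sellers receive Ps = 38 + 31 = 69; x' = 570 − 6.5·38 = 323.
The subsidy expands output by 323 − 206 = 117 past the efficient level; on those units the gap between marginal cost and willingness to pay runs from 0 up to 31.
DWL = ½ × 31 × 117 = 1813.5.

Deadweight loss = £1813.5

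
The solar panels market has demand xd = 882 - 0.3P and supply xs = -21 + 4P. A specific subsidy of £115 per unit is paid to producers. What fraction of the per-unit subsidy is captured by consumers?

Consumer share = 40/43

Pre-subsidy: 882 - 0.3P = -21 + 4P gives P* = 210, x* = 819.
With the subsidy, sellers receive Ps = Pb + 115 for each unit, where Pb is the price buyers pay.
Supply in terms of Pb becomes xs = -21 + 4(Pb + 115) = 439 + 4Pb. Setting this equal to demand: 882 - 0.3Pb = 439 + 4Pb, so Pb = 4430/43.
Sellers receive Ps = 4430/43 + 115 = 9375/43; x' = 882 − 0.3·(4430/43) = 36597/43.
Buyers' price falls by P* − Pb = 210 − 4430/43 = 4600/43; sellers' price rises by Ps − P* = 9375/43 − 210 = 345/43.
So consumers capture (4600/43)/115 = 40/43 of each unit of subsidy.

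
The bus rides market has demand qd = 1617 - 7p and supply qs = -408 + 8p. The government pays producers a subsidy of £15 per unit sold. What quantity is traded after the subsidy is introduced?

q' = 728

Pre-subsidy: 1617 - 7p = -408 + 8p gives p* = 135, q* = 672.
With the subsidy, sellers receive ps = pb + 15 for each unit, where pb is the price buyers pay.
Supply in terms of pb becomes qs = -408 + 8(pb + 15) = -288 + 8pb. Setting this equal to demand: 1617 - 7pb = -288 + 8pb, so pb = 127.
Sellers receive ps = 127 + 15 = 142; q' = 1617 − 7·127 = 728.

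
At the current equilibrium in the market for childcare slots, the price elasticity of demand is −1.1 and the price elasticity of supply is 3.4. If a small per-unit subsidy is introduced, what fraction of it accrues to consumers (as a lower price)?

Consumer share = 34/45

For a small subsidy around the equilibrium, the benefit split depends on the relative slopes, which at a point are proportional to the elasticities.
Buyer share = εs/(εs + |εd|) = 3.4/(3.4 + 1.1) = 34/45; seller share = |εd|/(εs + |εd|) = 11/45.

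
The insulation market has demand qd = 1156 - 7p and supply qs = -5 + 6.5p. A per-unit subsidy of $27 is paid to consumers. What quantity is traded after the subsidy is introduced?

Pre-subsidy: 1156 - 7p = -5 + 6.5p gives p* = 86, q* = 554.
With the rebate, buyers effectively pay pb = ps − 27, where ps is the price sellers receive.
Demand in terms of ps becomes qd = 1156 − 7(ps − 27) = 1345 - 7ps. Setting this equal to supply: 1345 - 7ps = -5 + 6.5ps, so ps = 100.
Buyers pay pb = 100 − 27 = 73; q' = -5 + 6.5·100 = 645.

q' = 645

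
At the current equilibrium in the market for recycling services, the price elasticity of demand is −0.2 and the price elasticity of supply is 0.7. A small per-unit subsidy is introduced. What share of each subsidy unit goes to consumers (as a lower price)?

For a small subsidy around the equilibrium, the benefit split depends on the relative slopes, which at a point are proportional to the elasticities.
Buyer share = εs/(εs + |εd|) = 0.7/(0.7 + 0.2) = 7/9; seller share = |εd|/(εs + |εd|) = 2/9.

Consumer share = 7/9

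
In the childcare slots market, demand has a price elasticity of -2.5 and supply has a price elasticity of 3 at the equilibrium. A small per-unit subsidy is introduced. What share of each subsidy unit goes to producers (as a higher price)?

Producer share = 5/11

For a small subsidy around the equilibrium, the benefit split depends on the relative slopes, which at a point are proportional to the elasticities.
Buyer share = εs/(εs + |εd|) = 3/(3 + 2.5) = 6/11; seller share = |εd|/(εs + |εd|) = 5/11.
So producers capture 5/11 of the subsidy.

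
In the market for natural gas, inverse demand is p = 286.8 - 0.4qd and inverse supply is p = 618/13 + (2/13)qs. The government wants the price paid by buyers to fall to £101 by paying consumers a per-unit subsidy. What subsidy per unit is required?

At a buyer price of 101, quantity demanded is 717 − 2.5·101 = 464.5.
Sellers supply 464.5 only when they receive ps = 618/13 + (2/13)·464.5 = 119.
s = ps − pb = 119 − 101 = 18.

Required subsidy s = £18 per unit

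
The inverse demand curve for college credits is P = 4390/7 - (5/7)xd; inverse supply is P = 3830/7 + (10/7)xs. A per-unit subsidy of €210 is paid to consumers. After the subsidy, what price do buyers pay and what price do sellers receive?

Pre-subsidy: 4390/7 - (5/7)x = 3830/7 + (10/7)x gives x* = 112/3 and P* = 12610/21.
With the rebate, buyers effectively pay Pb = Ps − 210, where Ps is the price sellers receive.
On the curves, Pb = 4390/7 - (5/7)x and Ps = 3830/7 + (10/7)x; the wedge Ps − Pb = 210 gives 3830/7 + (10/7)x − (4390/7 - (5/7)x) = 210, so x' = 406/3.
Then Pb = 4390/7 − (5/7)·(406/3) = 11140/21 and Ps = 3830/7 + (10/7)·(406/3) = 15550/21.

Buyers pay 11140/21; sellers receive 15550/21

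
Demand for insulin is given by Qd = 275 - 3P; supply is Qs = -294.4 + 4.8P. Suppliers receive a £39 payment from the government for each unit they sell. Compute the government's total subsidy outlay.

Pre-subsidy: 275 - 3P = -294.4 + 4.8P gives P* = 73, Q* = 56.
With the subsidy, sellers receive Ps = Pb + 39 for each unit, where Pb is the price buyers pay.
Supply in terms of Pb becomes Qs = -294.4 + 4.8(Pb + 39) = -107.2 + 4.8Pb. Setting this equal to demand: 275 - 3Pb = -107.2 + 4.8Pb, so Pb = 49.
Sellers receive Ps = 49 + 39 = 88; Q' = 275 − 3·49 = 128.
Government outlay = subsidy × quantity = 39 × 128 = 4992.

Government cost = £4992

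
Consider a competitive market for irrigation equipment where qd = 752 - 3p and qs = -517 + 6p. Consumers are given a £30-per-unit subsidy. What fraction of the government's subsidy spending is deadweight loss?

Pre-subsidy: 752 - 3p = -517 + 6p gives p* = 141, q* = 329.
With the rebate, buyers effectively pay pb = ps − 30, where ps is the price sellers receive.
Demand in terms of ps becomes qd = 752 − 3(ps − 30) = 842 - 3ps. Setting this equal to supply: 842 - 3ps = -517 + 6ps, so ps = 151.
Buyers pay pb = 151 − 30 = 121; q' = -517 + 6·151 = 389.
ΔCS = ½(329 + 389)(141 − 121) = 7180; ΔPS = ½(329 + 389)(151 − 141) = 3590.
Government spending = 30 × 389 = 11670.
DWL = ½ × 30 × (389 − 329) = 900; fraction = 900 / 11670 = 30/389.

DWL / government spending = 30/389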